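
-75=-75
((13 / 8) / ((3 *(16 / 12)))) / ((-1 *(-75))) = 13 / 2400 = 0.01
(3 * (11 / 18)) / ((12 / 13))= 143 / 72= 1.99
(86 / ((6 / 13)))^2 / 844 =41.14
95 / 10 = 19 / 2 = 9.50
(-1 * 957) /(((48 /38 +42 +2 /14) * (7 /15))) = -272745 /5773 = -47.24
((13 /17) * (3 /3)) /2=13 /34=0.38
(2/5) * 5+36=38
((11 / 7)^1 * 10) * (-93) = -10230 / 7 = -1461.43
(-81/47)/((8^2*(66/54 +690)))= -729/18712768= -0.00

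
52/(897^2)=4/61893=0.00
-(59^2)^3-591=-42180534232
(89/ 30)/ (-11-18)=-0.10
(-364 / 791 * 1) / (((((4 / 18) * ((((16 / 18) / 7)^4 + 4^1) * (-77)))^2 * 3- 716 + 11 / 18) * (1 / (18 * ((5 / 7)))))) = -182839442534133840 / 412257158420800701913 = -0.00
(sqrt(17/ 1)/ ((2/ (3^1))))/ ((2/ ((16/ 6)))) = 2 * sqrt(17) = 8.25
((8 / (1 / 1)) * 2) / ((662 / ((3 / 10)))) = 12 / 1655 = 0.01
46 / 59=0.78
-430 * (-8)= 3440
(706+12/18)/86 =1060/129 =8.22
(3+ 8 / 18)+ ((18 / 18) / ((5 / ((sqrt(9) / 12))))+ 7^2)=9449 / 180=52.49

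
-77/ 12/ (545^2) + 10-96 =-306529877/ 3564300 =-86.00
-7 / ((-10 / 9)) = 63 / 10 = 6.30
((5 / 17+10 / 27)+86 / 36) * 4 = 5606 / 459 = 12.21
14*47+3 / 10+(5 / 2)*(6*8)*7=1498.30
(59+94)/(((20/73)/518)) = 2892771/10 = 289277.10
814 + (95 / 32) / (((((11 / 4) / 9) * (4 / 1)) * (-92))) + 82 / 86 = 1134795747 / 1392512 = 814.93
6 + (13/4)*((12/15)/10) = 313/50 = 6.26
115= 115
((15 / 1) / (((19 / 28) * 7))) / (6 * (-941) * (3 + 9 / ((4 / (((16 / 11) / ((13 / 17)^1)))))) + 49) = -8580 / 111539101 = -0.00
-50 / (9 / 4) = -200 / 9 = -22.22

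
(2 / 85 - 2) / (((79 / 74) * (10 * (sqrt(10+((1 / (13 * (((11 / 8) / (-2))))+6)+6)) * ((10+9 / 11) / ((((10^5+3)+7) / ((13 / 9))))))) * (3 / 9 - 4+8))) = -2637623736 * sqrt(447590) / 30192285175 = -58.45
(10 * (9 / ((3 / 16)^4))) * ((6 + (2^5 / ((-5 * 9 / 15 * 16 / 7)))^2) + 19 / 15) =171311104 / 81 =2114951.90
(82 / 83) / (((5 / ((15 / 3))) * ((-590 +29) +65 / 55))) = -0.00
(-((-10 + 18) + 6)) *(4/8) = -7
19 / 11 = 1.73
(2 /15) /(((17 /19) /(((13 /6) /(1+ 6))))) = 247 /5355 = 0.05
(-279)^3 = -21717639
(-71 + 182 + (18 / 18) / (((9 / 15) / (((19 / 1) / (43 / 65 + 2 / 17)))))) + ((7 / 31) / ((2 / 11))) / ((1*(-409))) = 9932225413 / 65499714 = 151.64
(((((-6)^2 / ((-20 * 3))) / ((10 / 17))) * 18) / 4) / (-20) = 459 / 2000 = 0.23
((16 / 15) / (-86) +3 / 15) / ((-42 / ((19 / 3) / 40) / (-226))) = 259787 / 1625400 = 0.16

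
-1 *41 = -41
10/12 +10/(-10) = -1/6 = -0.17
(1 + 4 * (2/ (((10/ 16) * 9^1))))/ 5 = 109/ 225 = 0.48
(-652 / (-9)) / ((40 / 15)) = 163 / 6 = 27.17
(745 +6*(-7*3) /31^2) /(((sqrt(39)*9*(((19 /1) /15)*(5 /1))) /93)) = 55063*sqrt(39) /1767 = 194.61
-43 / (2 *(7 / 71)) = -3053 / 14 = -218.07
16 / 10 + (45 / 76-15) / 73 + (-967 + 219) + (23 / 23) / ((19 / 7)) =-283567 / 380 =-746.23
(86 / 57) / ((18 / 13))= 559 / 513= 1.09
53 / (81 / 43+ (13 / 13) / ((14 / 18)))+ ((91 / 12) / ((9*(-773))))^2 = 116546844673 / 6969578256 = 16.72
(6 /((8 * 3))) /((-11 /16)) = -4 /11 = -0.36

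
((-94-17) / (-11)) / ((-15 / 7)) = -259 / 55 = -4.71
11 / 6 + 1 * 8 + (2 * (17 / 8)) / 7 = 877 / 84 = 10.44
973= 973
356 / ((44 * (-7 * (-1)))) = 89 / 77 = 1.16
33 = 33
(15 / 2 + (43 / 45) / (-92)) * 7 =217049 / 4140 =52.43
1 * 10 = 10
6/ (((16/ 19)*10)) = 57/ 80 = 0.71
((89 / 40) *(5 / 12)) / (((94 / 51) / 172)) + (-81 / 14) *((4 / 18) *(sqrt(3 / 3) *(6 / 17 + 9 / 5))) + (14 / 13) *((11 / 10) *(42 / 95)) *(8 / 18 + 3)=141822643489 / 1657765200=85.55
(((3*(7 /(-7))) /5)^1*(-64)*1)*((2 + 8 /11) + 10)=5376 /11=488.73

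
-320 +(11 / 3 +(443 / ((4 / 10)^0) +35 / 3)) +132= 811 / 3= 270.33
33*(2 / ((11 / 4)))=24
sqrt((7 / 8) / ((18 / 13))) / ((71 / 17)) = 17 * sqrt(91) / 852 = 0.19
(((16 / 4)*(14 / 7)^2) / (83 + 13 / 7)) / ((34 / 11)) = 28 / 459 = 0.06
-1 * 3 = -3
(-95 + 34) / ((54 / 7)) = -427 / 54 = -7.91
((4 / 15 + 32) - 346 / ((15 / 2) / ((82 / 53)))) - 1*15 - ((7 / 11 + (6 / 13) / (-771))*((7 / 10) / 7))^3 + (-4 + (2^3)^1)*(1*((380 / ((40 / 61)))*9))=2189633319509574032223 / 105230914186232120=20807.89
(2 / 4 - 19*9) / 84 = -341 / 168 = -2.03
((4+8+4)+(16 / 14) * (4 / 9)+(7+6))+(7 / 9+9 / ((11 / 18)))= 3466 / 77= 45.01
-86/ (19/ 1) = -4.53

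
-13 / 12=-1.08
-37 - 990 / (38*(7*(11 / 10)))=-40.38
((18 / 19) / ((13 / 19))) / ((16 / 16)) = 18 / 13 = 1.38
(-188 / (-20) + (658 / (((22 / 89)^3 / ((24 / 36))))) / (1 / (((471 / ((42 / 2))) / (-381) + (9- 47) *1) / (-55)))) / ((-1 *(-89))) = 3364727073451 / 14893850070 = 225.91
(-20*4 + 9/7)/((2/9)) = -354.21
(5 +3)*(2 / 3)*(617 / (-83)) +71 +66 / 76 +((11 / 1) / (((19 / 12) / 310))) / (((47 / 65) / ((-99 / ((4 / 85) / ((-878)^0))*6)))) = -16719501769499 / 444714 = -37596076.96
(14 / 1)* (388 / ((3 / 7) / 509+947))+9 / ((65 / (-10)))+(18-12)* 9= 639883246 / 10966033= 58.35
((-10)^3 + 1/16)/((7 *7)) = -15999/784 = -20.41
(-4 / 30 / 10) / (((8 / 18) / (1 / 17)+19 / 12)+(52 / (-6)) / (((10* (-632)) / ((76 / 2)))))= -237 / 163370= -0.00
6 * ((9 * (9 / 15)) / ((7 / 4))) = 18.51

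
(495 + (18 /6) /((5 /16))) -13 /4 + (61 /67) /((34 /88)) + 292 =18126193 /22780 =795.71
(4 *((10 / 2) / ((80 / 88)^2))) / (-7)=-121 / 35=-3.46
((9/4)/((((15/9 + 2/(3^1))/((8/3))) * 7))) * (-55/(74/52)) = -25740/1813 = -14.20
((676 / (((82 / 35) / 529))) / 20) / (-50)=-625807 / 4100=-152.64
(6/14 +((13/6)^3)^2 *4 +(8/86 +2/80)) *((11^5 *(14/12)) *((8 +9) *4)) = 19915087522162481/3761640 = 5294256633.32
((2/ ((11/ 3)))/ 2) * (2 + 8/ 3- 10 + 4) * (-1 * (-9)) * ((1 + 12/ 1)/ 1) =-468/ 11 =-42.55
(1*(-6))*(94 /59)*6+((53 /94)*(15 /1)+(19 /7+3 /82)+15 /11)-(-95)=439609185 /8754361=50.22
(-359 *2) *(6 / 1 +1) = -5026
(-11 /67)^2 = 121 /4489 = 0.03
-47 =-47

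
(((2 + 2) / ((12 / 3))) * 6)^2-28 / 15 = 512 / 15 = 34.13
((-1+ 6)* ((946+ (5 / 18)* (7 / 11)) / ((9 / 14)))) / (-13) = -504385 / 891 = -566.09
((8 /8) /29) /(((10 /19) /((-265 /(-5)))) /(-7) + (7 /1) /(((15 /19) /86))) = 105735 /2338163048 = 0.00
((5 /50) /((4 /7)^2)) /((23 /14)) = 0.19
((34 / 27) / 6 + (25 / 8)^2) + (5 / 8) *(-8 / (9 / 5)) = 37313 / 5184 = 7.20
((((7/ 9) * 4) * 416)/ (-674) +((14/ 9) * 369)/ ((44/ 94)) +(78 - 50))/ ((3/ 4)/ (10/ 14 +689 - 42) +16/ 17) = 12881965053944/ 9693052479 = 1328.99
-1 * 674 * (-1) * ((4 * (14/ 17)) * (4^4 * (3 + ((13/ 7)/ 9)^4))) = 65273317900288/ 38257191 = 1706171.21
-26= -26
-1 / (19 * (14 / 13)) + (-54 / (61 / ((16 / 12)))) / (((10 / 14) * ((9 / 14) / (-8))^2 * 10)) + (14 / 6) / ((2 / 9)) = -27636106 / 1825425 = -15.14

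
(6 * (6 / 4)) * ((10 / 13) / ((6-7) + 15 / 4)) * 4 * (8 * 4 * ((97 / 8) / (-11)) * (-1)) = 558720 / 1573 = 355.19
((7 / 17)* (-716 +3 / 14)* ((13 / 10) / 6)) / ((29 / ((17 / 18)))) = -130273 / 62640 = -2.08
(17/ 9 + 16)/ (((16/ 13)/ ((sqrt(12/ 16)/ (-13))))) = -161 *sqrt(3)/ 288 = -0.97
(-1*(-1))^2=1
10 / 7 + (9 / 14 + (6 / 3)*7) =225 / 14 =16.07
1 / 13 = 0.08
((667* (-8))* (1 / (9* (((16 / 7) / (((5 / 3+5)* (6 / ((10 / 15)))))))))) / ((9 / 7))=-326830 / 27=-12104.81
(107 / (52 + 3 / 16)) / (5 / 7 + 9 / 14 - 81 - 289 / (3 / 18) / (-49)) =-167776 / 3621395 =-0.05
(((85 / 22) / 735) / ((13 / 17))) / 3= 289 / 126126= 0.00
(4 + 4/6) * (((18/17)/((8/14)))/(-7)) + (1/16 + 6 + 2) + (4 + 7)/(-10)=5.73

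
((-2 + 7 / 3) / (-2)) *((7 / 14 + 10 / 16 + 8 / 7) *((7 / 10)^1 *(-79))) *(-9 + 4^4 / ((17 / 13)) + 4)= 10845673 / 2720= 3987.38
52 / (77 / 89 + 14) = 4628 / 1323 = 3.50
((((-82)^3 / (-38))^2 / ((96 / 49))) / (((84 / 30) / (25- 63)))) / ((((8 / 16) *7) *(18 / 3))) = -23750521205 / 342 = -69445968.44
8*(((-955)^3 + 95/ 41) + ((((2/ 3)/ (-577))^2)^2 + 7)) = -2564910558352873447692776/ 368105348935161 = -6967870925.46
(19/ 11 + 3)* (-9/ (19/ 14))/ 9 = -728/ 209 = -3.48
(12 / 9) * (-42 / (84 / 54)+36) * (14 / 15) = 56 / 5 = 11.20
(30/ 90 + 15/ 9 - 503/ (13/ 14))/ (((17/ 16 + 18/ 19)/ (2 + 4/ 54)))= -119440384/ 214461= -556.93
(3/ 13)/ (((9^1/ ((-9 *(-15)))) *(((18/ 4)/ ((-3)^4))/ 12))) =9720/ 13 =747.69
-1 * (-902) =902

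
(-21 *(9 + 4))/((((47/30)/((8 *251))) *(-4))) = 4111380/47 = 87476.17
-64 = -64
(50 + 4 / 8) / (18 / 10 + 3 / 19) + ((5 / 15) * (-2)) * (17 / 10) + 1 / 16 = 61311 / 2480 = 24.72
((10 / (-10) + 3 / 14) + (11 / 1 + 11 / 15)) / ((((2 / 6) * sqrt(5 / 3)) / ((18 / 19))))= 1089 * sqrt(15) / 175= 24.10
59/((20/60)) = 177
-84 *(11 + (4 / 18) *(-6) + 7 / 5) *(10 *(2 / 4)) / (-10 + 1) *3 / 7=664 / 3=221.33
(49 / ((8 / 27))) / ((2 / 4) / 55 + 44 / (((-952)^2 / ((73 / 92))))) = 63199410120 / 3488887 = 18114.49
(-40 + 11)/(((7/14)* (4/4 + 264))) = -58/265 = -0.22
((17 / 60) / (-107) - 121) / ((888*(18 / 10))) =-776837 / 10261728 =-0.08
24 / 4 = 6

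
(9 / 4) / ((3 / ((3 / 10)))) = 9 / 40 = 0.22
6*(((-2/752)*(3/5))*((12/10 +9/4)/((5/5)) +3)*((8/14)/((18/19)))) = -2451/65800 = -0.04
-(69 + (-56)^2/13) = -4033/13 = -310.23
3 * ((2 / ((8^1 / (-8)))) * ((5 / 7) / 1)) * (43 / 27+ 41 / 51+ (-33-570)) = 2756770 / 1071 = 2574.01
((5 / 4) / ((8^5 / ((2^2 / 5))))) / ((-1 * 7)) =-1 / 229376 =-0.00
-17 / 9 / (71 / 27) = -51 / 71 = -0.72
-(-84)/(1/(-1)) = -84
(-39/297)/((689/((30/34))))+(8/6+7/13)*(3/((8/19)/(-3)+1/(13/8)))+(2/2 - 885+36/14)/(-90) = 431870267/19980576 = 21.61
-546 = -546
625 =625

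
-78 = -78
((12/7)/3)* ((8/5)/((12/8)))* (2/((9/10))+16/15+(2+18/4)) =28192/4725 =5.97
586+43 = 629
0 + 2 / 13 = 2 / 13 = 0.15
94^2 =8836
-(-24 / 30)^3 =64 / 125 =0.51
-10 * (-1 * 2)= 20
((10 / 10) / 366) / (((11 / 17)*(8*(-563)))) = -17 / 18133104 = -0.00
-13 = -13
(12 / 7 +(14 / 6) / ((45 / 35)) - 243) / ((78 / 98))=-316820 / 1053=-300.87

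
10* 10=100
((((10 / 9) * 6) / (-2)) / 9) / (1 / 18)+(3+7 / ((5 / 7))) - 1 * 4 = 32 / 15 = 2.13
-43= -43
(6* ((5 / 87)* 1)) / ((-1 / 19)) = -190 / 29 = -6.55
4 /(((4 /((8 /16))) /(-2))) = -1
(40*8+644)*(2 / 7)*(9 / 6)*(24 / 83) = 69408 / 581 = 119.46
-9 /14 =-0.64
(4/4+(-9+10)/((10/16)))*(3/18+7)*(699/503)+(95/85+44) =6072209/85510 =71.01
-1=-1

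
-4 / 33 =-0.12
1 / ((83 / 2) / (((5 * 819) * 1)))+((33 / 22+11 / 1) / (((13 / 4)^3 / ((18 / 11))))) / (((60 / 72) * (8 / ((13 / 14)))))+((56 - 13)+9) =162830218 / 1080079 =150.76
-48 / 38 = -24 / 19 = -1.26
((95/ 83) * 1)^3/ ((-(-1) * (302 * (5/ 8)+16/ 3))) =10288500/ 1331691923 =0.01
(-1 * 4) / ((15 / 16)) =-64 / 15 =-4.27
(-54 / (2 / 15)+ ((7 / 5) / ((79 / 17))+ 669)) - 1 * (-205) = 185374 / 395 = 469.30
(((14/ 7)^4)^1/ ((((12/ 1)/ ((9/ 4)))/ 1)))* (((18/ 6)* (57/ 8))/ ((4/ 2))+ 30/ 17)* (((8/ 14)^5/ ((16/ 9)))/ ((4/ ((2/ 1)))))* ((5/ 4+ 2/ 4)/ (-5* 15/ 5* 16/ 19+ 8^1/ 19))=-1737531/ 18939088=-0.09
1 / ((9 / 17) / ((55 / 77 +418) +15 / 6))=100249 / 126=795.63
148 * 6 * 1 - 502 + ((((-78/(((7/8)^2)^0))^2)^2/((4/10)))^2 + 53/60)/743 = 513792889023383933/44580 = 11525188179079.94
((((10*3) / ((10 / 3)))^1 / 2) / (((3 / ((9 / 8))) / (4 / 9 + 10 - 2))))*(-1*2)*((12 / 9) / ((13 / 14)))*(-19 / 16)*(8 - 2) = 7581 / 26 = 291.58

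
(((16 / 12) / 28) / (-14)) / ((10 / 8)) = -2 / 735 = -0.00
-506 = -506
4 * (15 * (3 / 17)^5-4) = -22703132 / 1419857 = -15.99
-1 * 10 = -10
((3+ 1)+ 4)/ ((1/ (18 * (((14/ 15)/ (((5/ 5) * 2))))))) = 336/ 5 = 67.20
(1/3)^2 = 1/9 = 0.11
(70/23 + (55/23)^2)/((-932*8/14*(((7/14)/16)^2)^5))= -2283113904844308480/123257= -18523198721730.27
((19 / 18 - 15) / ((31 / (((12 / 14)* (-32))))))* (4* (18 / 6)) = 32128 / 217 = 148.06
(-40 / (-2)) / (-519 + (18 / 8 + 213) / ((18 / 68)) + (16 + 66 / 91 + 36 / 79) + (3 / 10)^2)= 43134000 / 671677553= 0.06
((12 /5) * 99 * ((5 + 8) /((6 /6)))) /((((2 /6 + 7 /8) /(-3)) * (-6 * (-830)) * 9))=-10296 /60175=-0.17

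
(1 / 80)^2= 1 / 6400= 0.00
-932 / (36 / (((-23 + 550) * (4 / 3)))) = -491164 / 27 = -18191.26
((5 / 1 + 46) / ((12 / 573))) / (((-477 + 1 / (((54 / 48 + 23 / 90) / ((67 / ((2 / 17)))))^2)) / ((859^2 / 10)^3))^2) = 31976123273384089855654155486299081217833496807967 / 2342531784029359585932000000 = 13650240945026735412541.21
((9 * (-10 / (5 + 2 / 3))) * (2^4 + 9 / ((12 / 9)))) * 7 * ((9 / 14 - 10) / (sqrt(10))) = 321867 * sqrt(10) / 136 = 7484.06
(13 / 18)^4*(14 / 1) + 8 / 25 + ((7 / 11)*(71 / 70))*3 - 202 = -2828159671 / 14434200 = -195.93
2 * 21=42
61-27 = 34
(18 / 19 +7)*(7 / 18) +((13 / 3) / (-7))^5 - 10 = -1086412541 / 155195838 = -7.00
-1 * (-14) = 14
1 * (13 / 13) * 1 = 1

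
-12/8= -3/2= -1.50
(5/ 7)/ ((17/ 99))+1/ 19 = 9524/ 2261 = 4.21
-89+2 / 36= -1601 / 18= -88.94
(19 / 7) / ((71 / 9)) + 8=4147 / 497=8.34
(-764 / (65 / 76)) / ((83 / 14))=-812896 / 5395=-150.68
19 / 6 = 3.17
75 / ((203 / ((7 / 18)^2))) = 175 / 3132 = 0.06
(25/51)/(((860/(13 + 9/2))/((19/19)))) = 175/17544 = 0.01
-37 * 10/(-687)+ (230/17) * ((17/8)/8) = 4.13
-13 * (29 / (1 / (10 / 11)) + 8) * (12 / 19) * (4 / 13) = -18144 / 209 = -86.81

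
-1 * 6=-6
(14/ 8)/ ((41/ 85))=595/ 164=3.63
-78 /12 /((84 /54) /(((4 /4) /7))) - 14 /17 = -4733 /3332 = -1.42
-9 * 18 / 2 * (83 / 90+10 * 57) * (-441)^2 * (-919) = 82652245451433 / 10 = 8265224545143.30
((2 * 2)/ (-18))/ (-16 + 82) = -0.00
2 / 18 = 1 / 9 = 0.11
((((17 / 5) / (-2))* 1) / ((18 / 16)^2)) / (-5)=544 / 2025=0.27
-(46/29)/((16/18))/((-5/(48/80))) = 621/2900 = 0.21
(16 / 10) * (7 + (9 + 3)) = 152 / 5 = 30.40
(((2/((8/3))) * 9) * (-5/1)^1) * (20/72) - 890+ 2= -897.38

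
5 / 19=0.26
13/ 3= 4.33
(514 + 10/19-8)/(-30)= -1604/95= -16.88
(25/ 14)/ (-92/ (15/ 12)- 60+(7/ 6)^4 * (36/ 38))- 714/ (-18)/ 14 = 106803461/ 37876398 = 2.82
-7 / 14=-1 / 2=-0.50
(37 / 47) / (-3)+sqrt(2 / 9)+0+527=sqrt(2) / 3+74270 / 141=527.21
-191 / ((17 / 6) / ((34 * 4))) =-9168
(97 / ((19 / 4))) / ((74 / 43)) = 8342 / 703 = 11.87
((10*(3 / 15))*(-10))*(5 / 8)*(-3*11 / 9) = 275 / 6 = 45.83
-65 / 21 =-3.10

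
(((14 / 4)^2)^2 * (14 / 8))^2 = 282475249 / 4096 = 68963.68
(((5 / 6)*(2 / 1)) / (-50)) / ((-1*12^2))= 1 / 4320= 0.00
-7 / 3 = -2.33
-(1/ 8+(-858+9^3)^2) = -133129/ 8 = -16641.12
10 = 10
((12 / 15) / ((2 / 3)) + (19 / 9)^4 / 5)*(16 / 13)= 2714992 / 426465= 6.37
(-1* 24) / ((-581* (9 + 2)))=24 / 6391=0.00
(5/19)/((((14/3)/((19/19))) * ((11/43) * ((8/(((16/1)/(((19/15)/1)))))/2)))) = 19350/27797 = 0.70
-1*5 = -5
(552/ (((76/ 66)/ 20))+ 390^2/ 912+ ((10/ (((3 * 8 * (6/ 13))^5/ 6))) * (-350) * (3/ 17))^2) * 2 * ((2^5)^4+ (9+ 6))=2186014882299039175144444811215/ 106863101641331048448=20456217803.19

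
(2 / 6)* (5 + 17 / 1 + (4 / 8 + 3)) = 17 / 2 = 8.50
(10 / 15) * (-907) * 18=-10884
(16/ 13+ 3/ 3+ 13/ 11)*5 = 2440/ 143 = 17.06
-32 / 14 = -16 / 7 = -2.29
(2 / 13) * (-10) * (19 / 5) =-76 / 13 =-5.85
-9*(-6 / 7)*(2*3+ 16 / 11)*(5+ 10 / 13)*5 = 1660500 / 1001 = 1658.84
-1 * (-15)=15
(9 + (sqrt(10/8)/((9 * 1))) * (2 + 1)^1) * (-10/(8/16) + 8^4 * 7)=14326 * sqrt(5)/3 + 257868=268545.97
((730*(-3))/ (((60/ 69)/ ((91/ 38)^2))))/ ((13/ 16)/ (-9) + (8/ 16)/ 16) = 1501610292/ 6137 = 244681.49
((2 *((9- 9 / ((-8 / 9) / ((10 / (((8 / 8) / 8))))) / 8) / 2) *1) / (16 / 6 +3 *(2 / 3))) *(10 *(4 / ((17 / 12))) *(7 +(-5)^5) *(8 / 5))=-56572992 / 17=-3327823.06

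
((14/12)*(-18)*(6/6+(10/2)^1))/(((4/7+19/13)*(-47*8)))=5733/34780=0.16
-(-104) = 104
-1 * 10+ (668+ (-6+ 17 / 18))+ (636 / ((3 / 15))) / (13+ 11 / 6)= 1389457 / 1602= 867.33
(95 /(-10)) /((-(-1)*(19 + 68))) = -19 /174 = -0.11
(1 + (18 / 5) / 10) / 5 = 34 / 125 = 0.27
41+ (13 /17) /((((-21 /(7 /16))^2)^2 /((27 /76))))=10414718989 /254017536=41.00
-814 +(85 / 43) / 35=-244997 / 301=-813.94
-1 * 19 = -19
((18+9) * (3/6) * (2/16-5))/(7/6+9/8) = -3159/110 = -28.72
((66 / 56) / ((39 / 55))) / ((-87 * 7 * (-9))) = 605 / 1995084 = 0.00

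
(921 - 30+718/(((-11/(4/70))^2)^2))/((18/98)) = 19575849718363/4035425625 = 4851.00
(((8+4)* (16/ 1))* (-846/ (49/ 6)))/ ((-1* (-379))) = -974592/ 18571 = -52.48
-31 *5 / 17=-155 / 17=-9.12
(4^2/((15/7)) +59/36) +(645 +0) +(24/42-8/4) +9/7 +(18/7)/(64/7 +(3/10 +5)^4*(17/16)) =86904861031703/132889013460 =653.97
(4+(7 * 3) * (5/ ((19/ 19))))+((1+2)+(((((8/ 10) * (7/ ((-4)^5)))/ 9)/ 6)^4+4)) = 2647725189114101762401/ 22825217147535360000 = 116.00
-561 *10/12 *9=-4207.50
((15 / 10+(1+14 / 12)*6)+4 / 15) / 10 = 443 / 300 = 1.48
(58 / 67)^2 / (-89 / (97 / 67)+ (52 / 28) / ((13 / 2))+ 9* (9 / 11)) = -12562858 / 902329401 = -0.01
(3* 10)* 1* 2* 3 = 180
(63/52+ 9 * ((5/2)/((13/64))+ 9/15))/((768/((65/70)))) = 10173/71680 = 0.14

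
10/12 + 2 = 17/6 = 2.83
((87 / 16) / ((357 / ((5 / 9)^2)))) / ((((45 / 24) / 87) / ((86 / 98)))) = 180815 / 944622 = 0.19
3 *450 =1350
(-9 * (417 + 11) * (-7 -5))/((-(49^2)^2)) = -46224/5764801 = -0.01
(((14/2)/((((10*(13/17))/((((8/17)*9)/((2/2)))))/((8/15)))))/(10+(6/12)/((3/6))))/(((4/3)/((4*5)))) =2016/715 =2.82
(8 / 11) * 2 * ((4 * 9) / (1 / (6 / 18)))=192 / 11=17.45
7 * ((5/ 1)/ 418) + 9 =9.08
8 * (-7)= -56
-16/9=-1.78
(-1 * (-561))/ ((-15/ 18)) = -3366/ 5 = -673.20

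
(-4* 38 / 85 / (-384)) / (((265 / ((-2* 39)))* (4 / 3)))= -741 / 720800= -0.00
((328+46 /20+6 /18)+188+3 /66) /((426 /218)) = 9328438 /35145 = 265.43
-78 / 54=-1.44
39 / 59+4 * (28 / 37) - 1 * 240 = -515869 / 2183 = -236.31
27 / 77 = 0.35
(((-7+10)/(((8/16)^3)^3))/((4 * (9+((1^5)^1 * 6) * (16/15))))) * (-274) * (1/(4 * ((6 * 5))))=-56.94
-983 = -983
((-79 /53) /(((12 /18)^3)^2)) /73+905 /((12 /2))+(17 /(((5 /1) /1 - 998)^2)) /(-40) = 183854533243621 /1220807545920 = 150.60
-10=-10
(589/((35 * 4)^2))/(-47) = -589/921200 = -0.00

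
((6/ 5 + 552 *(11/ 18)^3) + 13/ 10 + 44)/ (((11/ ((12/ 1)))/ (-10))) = -1676500/ 891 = -1881.59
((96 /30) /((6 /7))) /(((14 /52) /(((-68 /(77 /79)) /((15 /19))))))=-21230144 /17325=-1225.41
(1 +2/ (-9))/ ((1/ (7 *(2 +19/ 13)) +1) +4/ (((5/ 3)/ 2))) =49/ 368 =0.13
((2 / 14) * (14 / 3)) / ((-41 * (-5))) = 2 / 615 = 0.00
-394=-394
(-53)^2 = 2809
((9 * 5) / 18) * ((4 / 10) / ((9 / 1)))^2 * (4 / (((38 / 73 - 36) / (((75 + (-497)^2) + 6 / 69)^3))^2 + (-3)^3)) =-359014004282711165150502421107674429696486528 / 490727267103930823865092996851451940837251181835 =-0.00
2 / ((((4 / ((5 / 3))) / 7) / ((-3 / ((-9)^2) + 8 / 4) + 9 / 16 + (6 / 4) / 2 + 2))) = 79765 / 2592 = 30.77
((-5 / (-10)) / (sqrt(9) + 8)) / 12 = 0.00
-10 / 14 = -5 / 7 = -0.71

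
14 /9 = 1.56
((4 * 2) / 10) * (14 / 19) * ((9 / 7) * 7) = 504 / 95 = 5.31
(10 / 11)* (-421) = -382.73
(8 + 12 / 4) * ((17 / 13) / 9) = 187 / 117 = 1.60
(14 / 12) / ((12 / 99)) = 77 / 8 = 9.62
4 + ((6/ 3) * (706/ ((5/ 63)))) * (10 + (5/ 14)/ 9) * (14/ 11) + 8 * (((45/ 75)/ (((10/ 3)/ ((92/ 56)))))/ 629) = 25024010614/ 110075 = 227336.00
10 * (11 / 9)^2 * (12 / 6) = 2420 / 81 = 29.88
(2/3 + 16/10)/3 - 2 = -1.24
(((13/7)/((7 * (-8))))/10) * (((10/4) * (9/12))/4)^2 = -585/802816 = -0.00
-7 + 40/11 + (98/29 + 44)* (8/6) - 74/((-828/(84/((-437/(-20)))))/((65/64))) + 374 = 33408635065/76950456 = 434.16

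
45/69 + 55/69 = 100/69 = 1.45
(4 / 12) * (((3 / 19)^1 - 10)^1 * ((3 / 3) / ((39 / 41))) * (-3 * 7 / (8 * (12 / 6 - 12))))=-53669 / 59280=-0.91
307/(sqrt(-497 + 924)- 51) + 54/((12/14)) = 121305/2174- 307*sqrt(427)/2174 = 52.88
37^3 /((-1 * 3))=-50653 /3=-16884.33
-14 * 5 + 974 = 904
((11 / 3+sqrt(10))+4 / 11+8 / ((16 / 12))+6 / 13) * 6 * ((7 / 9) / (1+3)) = 7 * sqrt(10) / 6+31507 / 2574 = 15.93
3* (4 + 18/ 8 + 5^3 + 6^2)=2007/ 4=501.75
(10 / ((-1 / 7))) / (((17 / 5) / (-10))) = 3500 / 17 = 205.88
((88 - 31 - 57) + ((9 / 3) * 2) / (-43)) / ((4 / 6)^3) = -81 / 172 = -0.47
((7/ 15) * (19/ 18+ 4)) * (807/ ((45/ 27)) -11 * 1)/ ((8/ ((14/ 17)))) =5274997/ 45900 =114.92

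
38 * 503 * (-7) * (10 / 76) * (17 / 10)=-59857 / 2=-29928.50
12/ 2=6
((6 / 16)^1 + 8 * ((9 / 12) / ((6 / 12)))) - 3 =75 / 8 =9.38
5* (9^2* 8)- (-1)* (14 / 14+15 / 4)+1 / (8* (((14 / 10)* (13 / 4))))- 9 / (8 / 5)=3239.15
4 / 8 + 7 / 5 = 1.90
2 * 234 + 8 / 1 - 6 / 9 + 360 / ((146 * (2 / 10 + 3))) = 417067 / 876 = 476.10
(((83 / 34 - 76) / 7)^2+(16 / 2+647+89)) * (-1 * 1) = -48398137 / 56644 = -854.43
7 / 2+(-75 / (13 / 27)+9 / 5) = -19561 / 130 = -150.47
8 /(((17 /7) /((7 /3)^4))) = 134456 /1377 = 97.64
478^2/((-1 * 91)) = -228484/91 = -2510.81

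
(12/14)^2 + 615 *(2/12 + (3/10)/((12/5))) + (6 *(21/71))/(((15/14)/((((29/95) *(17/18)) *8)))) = 7294771229/39660600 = 183.93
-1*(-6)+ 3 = 9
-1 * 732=-732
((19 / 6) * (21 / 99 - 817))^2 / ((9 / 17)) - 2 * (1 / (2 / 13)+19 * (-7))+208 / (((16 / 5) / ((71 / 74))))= 82486929574435 / 6527466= 12636899.15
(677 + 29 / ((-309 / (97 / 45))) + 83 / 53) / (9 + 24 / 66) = 5499233641 / 75907395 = 72.45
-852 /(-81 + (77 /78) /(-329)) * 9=28110888 /296957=94.66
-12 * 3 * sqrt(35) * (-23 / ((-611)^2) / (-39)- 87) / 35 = 3040027512 * sqrt(35) / 33972211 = 529.40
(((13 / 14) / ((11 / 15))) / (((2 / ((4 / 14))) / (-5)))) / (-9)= 325 / 3234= 0.10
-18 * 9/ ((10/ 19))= -1539/ 5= -307.80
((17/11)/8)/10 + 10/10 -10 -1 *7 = -14063/880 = -15.98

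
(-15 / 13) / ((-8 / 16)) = 30 / 13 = 2.31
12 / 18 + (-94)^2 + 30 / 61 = 1617200 / 183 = 8837.16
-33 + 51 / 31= -972 / 31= -31.35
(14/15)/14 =1/15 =0.07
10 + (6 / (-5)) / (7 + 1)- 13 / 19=9.17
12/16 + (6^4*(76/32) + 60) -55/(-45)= 113039/36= 3139.97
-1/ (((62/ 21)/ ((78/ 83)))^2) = -670761/ 6620329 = -0.10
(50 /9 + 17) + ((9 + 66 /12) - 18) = 343 /18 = 19.06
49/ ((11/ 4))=196/ 11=17.82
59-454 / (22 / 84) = -18419 / 11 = -1674.45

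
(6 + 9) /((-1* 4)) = -15 /4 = -3.75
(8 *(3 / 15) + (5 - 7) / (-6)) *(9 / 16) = 87 / 80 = 1.09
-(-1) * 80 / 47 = 80 / 47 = 1.70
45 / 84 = 15 / 28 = 0.54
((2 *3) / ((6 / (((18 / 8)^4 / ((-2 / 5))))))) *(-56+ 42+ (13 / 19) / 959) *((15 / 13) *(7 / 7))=125518983075 / 121278976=1034.96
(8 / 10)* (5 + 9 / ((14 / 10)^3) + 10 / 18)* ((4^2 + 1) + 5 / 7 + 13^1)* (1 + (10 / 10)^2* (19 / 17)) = 18765200 / 40817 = 459.74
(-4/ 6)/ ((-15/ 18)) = 4/ 5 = 0.80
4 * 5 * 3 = 60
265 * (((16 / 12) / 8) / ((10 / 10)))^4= 265 / 1296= 0.20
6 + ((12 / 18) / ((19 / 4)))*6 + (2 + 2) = 206 / 19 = 10.84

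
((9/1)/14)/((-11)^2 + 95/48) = 216/41321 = 0.01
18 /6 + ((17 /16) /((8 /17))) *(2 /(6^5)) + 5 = 3981601 /497664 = 8.00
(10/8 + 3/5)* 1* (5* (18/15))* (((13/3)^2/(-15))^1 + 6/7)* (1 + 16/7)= -317423/22050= -14.40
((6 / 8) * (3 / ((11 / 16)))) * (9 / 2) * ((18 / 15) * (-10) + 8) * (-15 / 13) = 9720 / 143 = 67.97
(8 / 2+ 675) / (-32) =-679 / 32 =-21.22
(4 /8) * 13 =13 /2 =6.50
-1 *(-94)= 94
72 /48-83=-163 /2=-81.50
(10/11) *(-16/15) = -32/33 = -0.97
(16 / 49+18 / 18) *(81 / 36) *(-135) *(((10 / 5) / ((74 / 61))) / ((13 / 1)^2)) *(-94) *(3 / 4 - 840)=-310094.58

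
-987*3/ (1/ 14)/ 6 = -6909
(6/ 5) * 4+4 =44/ 5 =8.80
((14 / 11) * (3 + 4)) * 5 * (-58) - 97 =-2680.64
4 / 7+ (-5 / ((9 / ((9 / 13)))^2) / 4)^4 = 0.57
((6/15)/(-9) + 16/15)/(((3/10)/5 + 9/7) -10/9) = 3220/739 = 4.36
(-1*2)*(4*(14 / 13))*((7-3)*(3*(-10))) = 13440 / 13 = 1033.85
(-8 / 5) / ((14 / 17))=-68 / 35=-1.94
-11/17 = -0.65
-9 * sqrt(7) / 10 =-2.38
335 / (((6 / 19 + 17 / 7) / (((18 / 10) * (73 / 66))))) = 26733 / 110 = 243.03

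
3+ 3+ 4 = 10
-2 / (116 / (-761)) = 761 / 58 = 13.12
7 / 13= 0.54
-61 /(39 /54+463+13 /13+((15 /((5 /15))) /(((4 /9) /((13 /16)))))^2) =-2248704 /266613545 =-0.01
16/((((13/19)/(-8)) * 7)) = -2432/91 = -26.73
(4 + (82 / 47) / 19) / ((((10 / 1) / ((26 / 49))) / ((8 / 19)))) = 54288 / 593845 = 0.09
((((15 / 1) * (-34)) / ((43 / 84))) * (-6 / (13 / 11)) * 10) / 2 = 14137200 / 559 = 25290.16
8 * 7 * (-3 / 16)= -21 / 2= -10.50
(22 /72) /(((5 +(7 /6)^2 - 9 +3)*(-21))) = -11 /273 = -0.04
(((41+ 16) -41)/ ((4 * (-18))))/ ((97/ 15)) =-10/ 291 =-0.03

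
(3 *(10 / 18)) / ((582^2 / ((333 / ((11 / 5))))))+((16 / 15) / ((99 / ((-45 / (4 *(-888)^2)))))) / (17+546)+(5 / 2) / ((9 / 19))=181904785622531 / 34461306901296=5.28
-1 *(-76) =76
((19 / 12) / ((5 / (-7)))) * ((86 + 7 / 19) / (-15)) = 3829 / 300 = 12.76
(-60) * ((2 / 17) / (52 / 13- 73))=0.10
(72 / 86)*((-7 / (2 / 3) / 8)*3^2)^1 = -1701 / 172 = -9.89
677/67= 10.10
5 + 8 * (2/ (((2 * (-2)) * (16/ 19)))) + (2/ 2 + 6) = 29/ 4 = 7.25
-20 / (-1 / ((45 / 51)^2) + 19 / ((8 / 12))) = -9000 / 12247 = -0.73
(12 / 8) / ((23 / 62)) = 93 / 23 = 4.04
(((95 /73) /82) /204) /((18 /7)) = 665 /21980592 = 0.00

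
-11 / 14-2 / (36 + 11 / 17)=-1047 / 1246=-0.84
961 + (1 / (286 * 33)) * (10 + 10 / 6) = 27209789 / 28314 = 961.00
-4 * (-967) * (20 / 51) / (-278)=-38680 / 7089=-5.46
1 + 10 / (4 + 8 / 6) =23 / 8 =2.88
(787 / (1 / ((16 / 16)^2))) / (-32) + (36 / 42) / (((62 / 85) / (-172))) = -1574299 / 6944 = -226.71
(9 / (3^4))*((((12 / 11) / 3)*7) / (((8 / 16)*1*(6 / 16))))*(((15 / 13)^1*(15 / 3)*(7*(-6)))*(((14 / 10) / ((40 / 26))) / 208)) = -686 / 429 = -1.60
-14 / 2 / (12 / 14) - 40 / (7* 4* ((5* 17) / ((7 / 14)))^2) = -247819 / 30345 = -8.17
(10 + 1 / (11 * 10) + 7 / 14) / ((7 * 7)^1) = 578 / 2695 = 0.21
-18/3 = -6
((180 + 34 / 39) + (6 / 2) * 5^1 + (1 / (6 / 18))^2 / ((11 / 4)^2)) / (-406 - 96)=-929935 / 2368938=-0.39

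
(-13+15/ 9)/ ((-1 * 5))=34/ 15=2.27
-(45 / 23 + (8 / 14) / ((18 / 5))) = -2.12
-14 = -14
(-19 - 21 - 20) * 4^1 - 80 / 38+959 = 13621 / 19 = 716.89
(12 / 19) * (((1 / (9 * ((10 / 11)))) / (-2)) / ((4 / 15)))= -11 / 76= -0.14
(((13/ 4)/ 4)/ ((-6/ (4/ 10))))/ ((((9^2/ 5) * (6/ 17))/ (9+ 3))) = -221/ 1944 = -0.11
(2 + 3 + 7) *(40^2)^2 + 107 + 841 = 30720948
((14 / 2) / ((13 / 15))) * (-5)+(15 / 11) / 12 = -23035 / 572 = -40.27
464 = 464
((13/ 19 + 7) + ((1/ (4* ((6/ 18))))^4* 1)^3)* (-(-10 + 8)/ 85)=491914183/ 2709520384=0.18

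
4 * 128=512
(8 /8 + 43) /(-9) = -44 /9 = -4.89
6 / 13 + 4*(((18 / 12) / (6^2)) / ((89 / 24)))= 586 / 1157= 0.51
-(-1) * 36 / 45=4 / 5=0.80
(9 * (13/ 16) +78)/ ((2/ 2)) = 1365/ 16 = 85.31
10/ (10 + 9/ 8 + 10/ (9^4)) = 524880/ 584009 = 0.90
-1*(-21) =21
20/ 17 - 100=-98.82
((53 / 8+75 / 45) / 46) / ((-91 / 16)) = -199 / 6279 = -0.03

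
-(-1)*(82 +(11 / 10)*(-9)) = 72.10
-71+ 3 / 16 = -1133 / 16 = -70.81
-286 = -286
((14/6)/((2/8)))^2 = 784/9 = 87.11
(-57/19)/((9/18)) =-6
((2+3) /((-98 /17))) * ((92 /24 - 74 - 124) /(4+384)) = 99025 /228144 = 0.43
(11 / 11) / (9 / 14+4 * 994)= 14 / 55673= 0.00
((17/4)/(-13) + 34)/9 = 3.74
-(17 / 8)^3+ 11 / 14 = -31575 / 3584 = -8.81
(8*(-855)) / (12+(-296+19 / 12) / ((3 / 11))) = 6.41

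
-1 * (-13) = 13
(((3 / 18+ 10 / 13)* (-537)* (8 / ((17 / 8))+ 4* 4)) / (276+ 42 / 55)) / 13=-20123180 / 7288801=-2.76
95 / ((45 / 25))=475 / 9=52.78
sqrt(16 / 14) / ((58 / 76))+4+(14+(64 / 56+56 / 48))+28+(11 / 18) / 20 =76*sqrt(14) / 203+121817 / 2520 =49.74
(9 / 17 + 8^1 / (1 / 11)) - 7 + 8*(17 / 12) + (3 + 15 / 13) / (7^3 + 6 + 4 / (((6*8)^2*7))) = 86647685120 / 932953047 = 92.87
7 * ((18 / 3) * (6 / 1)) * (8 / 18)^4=7168 / 729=9.83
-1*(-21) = 21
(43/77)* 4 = 2.23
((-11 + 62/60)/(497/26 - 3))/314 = -3887/1973490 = -0.00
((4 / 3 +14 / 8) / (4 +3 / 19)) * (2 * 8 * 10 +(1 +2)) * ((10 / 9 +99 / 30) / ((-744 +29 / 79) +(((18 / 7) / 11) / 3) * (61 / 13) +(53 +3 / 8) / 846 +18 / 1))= -0.74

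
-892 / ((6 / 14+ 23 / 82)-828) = 1.08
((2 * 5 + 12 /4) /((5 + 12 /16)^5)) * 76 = 1011712 /6436343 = 0.16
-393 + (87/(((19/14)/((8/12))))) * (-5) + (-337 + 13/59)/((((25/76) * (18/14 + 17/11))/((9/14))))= -512677471/610945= -839.15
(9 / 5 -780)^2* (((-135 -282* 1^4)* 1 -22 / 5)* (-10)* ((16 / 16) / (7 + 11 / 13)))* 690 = 19076038101666 / 85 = 224423977666.66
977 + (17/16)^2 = 250401/256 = 978.13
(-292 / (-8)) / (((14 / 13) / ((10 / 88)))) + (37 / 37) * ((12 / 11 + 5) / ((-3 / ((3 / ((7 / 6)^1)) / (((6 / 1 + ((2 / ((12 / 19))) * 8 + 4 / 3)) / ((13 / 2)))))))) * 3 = 44369 / 60368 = 0.73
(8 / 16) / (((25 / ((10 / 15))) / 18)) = 6 / 25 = 0.24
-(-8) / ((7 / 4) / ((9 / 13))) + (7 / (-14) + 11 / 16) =4881 / 1456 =3.35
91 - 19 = 72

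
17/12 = 1.42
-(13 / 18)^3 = -2197 / 5832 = -0.38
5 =5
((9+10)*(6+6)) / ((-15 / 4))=-304 / 5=-60.80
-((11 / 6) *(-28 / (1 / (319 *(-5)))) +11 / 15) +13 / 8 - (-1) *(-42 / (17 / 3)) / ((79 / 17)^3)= -1614719465769 / 19721560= -81875.85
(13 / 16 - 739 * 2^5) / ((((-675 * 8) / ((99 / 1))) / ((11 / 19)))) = 9156191 / 36480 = 250.99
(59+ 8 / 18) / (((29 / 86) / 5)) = 881.42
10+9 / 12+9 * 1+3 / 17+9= 1967 / 68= 28.93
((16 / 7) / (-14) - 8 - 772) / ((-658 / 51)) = 60.47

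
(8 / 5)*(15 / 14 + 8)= 508 / 35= 14.51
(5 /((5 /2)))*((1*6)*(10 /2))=60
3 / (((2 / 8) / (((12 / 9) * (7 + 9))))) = 256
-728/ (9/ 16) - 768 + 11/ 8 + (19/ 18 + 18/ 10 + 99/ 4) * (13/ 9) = -2020.97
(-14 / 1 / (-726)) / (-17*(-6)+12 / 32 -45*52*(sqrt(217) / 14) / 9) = -4480*sqrt(217) / 805141623 -8232 / 268380541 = -0.00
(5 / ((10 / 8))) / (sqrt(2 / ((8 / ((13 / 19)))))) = 8 * sqrt(247) / 13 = 9.67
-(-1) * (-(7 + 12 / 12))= -8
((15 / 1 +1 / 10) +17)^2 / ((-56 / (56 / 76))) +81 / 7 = -1.99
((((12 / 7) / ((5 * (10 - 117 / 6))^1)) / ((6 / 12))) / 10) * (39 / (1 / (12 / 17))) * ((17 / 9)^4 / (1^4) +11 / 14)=-51644944 / 19229805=-2.69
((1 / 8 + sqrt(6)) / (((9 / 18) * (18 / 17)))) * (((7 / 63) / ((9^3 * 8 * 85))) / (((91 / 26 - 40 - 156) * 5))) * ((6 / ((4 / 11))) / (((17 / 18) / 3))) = -sqrt(6) / 43375500 - 1 / 347004000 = -0.00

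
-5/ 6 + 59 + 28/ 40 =883/ 15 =58.87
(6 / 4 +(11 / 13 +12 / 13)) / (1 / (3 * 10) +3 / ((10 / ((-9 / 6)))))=-7.85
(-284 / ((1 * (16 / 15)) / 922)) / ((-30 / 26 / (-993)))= -211262239.50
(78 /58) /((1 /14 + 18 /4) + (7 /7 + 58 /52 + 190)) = 0.01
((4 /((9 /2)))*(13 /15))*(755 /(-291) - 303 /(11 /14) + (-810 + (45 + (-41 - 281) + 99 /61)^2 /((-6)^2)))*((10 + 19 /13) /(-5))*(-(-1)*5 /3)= -38684567155712 /14471769015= -2673.11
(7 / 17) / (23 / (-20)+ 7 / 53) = -7420 / 18343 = -0.40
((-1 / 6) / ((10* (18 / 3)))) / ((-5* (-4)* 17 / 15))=-0.00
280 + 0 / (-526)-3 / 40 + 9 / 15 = 11221 / 40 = 280.52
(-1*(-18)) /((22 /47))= 423 /11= 38.45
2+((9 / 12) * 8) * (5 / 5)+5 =13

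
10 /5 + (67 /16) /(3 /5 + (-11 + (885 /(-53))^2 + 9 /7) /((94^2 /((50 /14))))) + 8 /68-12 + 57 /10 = 2528927462009 /1465411221020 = 1.73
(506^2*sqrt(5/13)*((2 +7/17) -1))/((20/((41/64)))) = 7873107*sqrt(65)/8840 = 7180.43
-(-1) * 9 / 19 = 9 / 19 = 0.47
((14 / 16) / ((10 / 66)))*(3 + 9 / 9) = 231 / 10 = 23.10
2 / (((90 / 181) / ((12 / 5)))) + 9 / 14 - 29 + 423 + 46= 472811 / 1050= 450.30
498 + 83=581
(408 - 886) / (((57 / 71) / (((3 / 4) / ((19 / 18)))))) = -152721 / 361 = -423.05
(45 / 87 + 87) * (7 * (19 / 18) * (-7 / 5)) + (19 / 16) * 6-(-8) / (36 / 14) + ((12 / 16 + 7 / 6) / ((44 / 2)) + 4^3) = -11928919 / 14355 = -830.99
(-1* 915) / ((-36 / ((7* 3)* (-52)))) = -27755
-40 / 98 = -20 / 49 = -0.41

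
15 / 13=1.15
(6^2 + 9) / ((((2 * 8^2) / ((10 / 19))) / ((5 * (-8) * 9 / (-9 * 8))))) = 1125 / 1216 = 0.93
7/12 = 0.58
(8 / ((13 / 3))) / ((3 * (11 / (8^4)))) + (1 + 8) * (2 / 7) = 231950 / 1001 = 231.72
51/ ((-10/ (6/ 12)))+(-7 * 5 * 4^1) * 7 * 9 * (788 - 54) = -129477651/ 20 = -6473882.55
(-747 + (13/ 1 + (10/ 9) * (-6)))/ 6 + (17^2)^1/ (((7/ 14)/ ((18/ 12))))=6692/ 9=743.56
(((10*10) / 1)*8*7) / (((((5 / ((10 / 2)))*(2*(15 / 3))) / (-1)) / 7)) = -3920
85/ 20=17/ 4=4.25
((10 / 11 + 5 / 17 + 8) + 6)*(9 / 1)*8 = 204696 / 187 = 1094.63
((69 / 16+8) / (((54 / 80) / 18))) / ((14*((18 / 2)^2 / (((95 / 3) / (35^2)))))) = 3743 / 500094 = 0.01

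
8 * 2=16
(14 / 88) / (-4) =-0.04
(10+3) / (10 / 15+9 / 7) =6.66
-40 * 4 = -160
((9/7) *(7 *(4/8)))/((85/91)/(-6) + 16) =2457/8651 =0.28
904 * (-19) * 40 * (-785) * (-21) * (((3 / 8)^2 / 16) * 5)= -7963491375 / 16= -497718210.94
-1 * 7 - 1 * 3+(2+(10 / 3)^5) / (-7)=-117496 / 1701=-69.07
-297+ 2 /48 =-7127 /24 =-296.96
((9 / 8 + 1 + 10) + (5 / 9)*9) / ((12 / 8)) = 137 / 12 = 11.42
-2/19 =-0.11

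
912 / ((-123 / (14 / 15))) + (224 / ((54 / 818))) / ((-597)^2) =-13633109056 / 1972723815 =-6.91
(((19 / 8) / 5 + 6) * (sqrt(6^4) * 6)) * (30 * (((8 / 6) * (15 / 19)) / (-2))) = -419580 / 19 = -22083.16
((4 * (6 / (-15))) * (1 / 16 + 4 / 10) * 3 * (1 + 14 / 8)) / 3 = -407 / 200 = -2.04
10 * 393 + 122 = 4052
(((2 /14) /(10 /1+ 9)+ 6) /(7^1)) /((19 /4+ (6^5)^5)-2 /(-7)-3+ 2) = 3196 /105874392623458207939253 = 0.00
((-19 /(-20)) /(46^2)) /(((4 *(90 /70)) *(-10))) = -133 /15235200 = -0.00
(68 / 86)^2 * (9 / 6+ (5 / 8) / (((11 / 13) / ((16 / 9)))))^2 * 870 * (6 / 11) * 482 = 25065897817160 / 22149171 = 1131685.60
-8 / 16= -1 / 2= -0.50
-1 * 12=-12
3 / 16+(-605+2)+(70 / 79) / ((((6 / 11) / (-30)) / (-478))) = 28682845 / 1264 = 22692.12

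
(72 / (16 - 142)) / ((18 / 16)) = -32 / 63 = -0.51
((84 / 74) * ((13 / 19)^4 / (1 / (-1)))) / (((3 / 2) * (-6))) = 0.03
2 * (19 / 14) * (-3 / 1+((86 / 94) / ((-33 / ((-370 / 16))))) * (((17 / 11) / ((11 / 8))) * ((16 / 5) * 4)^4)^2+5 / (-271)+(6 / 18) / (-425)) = 1584093424.22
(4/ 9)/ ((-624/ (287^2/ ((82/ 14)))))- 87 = -136211/ 1404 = -97.02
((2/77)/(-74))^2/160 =1/1298688160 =0.00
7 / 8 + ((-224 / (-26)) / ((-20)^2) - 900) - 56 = -2483269 / 2600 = -955.10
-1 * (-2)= 2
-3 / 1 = -3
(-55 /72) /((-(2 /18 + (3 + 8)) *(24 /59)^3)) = 2259169 /2211840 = 1.02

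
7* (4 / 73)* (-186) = -5208 / 73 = -71.34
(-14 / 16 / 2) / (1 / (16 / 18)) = -7 / 18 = -0.39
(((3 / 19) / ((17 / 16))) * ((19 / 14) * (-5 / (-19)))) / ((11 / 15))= 1800 / 24871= 0.07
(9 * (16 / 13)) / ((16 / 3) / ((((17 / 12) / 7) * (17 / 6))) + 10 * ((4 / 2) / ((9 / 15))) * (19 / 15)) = 0.21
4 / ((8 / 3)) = 3 / 2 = 1.50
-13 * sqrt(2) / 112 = -0.16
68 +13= 81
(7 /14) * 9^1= 9 /2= 4.50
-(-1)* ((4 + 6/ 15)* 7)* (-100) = -3080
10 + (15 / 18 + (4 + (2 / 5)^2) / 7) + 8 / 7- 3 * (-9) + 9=50999 / 1050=48.57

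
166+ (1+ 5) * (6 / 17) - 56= 1906 / 17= 112.12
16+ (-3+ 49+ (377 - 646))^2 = 49745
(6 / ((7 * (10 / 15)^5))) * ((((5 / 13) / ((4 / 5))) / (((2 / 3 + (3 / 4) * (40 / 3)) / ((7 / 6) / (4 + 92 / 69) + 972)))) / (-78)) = -566997975 / 155058176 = -3.66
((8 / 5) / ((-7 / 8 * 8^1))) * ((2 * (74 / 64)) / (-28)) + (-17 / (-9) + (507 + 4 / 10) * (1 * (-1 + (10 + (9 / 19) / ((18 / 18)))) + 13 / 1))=3822518279 / 335160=11405.06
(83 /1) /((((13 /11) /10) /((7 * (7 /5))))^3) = 103976303816 /2197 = 47326492.41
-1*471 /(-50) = 471 /50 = 9.42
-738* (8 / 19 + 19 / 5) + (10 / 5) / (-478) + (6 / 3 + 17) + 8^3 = -58672922 / 22705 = -2584.14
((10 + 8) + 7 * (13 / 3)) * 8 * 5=5800 / 3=1933.33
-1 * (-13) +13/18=247/18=13.72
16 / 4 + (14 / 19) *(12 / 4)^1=118 / 19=6.21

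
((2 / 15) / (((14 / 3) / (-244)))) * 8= -1952 / 35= -55.77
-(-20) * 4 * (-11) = -880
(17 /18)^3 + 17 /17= 10745 /5832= 1.84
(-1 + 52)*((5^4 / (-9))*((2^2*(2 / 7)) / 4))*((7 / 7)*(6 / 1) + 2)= -170000 / 21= -8095.24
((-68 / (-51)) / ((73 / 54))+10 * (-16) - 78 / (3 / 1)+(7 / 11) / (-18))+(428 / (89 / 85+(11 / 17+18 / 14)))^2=103217633712181 / 5048507574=20445.18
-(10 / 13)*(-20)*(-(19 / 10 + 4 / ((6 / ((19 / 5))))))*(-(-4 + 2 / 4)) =-238.72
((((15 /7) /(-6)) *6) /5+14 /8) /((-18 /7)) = -37 /72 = -0.51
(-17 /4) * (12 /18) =-17 /6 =-2.83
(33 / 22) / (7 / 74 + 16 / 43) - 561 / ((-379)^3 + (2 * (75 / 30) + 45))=86614141094 / 26947745055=3.21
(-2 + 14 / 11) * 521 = -4168 / 11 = -378.91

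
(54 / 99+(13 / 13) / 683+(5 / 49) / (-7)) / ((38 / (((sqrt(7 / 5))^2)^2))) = 685911 / 24980725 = 0.03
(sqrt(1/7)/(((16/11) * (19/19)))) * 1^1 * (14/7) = 11 * sqrt(7)/56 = 0.52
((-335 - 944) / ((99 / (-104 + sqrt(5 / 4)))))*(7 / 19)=931112 / 1881 - 8953*sqrt(5) / 3762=489.69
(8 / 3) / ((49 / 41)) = 328 / 147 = 2.23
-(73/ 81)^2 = -5329/ 6561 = -0.81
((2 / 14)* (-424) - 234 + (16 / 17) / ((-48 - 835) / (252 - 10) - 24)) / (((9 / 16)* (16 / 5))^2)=-5864335450 / 64494549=-90.93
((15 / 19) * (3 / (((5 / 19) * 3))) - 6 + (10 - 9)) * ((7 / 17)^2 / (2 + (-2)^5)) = 49 / 4335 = 0.01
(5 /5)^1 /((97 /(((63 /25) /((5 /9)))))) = 567 /12125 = 0.05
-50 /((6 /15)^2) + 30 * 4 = -385 /2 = -192.50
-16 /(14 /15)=-120 /7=-17.14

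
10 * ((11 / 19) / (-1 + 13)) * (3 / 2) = 55 / 76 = 0.72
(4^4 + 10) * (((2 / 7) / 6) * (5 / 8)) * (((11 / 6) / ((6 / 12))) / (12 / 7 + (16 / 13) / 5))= 475475 / 32112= 14.81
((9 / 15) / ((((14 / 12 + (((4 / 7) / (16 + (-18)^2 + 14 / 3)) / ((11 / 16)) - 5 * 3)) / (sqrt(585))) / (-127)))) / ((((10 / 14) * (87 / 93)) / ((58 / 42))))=2821104594 * sqrt(65) / 82589275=275.39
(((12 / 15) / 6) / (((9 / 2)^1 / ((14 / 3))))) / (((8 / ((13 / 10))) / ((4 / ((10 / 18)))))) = 182 / 1125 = 0.16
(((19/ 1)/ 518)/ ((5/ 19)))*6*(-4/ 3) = -1444/ 1295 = -1.12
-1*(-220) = 220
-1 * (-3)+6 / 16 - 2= 11 / 8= 1.38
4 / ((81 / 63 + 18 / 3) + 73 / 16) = 0.34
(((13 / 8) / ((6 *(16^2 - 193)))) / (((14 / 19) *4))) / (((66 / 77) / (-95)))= -23465 / 145152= -0.16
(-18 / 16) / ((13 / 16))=-1.38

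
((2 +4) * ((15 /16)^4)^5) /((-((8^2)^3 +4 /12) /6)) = -0.00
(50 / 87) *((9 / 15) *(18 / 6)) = 30 / 29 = 1.03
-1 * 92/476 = -23/119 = -0.19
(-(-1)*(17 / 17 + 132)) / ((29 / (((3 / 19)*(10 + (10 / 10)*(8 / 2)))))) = 294 / 29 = 10.14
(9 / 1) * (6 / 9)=6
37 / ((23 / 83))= 3071 / 23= 133.52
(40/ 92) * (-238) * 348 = -828240/ 23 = -36010.43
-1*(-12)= 12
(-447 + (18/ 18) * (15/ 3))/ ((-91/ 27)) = 918/ 7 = 131.14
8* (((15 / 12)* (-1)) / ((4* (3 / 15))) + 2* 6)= 167 / 2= 83.50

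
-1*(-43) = 43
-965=-965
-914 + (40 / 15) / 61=-167254 / 183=-913.96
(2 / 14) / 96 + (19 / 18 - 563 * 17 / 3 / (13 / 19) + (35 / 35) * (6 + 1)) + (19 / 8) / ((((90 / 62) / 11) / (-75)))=-157366709 / 26208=-6004.53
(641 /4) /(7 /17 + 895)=10897 /60888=0.18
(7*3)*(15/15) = 21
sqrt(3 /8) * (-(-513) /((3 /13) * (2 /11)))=24453 * sqrt(6) /8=7487.17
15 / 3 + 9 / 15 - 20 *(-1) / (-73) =1944 / 365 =5.33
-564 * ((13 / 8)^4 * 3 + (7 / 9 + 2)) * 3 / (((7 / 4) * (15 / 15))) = -41056709 / 1792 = -22911.11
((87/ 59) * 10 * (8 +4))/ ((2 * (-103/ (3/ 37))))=-15660/ 224849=-0.07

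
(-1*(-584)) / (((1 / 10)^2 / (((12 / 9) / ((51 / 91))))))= 21257600 / 153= 138938.56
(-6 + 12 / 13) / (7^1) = -66 / 91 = -0.73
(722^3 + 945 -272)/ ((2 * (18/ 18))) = 376367721/ 2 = 188183860.50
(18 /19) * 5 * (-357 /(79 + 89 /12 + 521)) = -385560 /138491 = -2.78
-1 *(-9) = 9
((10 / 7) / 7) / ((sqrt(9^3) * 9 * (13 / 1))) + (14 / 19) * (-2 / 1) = -4333958 / 2941029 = -1.47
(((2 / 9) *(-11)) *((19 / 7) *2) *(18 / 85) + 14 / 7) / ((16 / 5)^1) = -241 / 952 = -0.25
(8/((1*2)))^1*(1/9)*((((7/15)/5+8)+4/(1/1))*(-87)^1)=-105212/225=-467.61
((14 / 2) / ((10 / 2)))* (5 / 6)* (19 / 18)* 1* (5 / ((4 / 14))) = 21.55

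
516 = 516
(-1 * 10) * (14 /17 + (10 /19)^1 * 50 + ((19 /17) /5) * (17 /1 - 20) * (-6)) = -100656 /323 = -311.63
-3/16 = -0.19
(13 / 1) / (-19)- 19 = -374 / 19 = -19.68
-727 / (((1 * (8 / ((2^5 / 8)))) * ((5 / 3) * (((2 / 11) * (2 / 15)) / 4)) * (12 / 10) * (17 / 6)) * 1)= -359865 / 34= -10584.26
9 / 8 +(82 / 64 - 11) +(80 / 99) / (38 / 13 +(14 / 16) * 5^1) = -20397535 / 2404512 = -8.48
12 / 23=0.52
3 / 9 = 1 / 3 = 0.33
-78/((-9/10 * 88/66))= 65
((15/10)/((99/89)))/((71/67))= 5963/4686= 1.27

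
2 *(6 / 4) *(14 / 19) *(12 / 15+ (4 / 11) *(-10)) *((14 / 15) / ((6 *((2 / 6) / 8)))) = -122304 / 5225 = -23.41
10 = 10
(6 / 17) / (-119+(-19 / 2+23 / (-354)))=-531 / 193426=-0.00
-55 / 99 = -0.56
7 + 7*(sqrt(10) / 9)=7*sqrt(10) / 9 + 7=9.46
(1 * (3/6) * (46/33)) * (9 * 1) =69/11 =6.27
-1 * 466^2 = -217156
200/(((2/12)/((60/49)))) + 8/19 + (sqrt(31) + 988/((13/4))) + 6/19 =sqrt(31) + 1651710/931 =1779.69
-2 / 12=-1 / 6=-0.17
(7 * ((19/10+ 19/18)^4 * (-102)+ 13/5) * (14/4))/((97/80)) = -4168947690488/26517375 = -157215.70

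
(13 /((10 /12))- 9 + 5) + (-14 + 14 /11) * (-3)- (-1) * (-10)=39.78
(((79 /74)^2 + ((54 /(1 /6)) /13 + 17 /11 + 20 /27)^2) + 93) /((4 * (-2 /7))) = -476847157544023 /653059918368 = -730.17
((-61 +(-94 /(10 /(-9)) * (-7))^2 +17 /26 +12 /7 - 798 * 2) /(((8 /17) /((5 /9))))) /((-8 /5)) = -8999574733 /34944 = -257542.78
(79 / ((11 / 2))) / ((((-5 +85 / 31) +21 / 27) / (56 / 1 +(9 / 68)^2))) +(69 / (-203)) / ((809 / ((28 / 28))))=-19134705927171 / 35202948968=-543.55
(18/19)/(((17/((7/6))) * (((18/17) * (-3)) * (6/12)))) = -7/171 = -0.04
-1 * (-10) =10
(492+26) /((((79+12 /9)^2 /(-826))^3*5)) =-212812645257072 /979652970727205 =-0.22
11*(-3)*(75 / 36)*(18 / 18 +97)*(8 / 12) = -4491.67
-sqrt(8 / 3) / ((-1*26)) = sqrt(6) / 39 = 0.06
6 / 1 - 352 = -346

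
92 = 92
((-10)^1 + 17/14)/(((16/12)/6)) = -1107/28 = -39.54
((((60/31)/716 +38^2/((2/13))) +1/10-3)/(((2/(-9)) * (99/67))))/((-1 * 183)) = 11628260241/74467580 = 156.15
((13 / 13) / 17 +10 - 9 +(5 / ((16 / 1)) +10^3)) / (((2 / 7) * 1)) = 1906611 / 544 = 3504.80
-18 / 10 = -9 / 5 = -1.80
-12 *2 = -24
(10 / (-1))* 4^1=-40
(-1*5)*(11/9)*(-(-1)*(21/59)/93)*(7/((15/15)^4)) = -2695/16461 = -0.16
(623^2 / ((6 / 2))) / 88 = 388129 / 264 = 1470.19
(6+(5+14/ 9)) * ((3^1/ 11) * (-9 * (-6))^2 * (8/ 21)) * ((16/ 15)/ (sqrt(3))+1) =520704 * sqrt(3)/ 385+292896/ 77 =6146.40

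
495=495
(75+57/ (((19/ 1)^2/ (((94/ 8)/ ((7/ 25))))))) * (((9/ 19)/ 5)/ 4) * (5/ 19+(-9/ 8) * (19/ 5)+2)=-3.89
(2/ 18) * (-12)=-4/ 3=-1.33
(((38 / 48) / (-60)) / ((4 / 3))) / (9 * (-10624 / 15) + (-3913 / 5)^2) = -95 / 5818448256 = -0.00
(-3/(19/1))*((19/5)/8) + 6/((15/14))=5.52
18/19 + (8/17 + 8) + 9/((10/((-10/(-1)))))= 5949/323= 18.42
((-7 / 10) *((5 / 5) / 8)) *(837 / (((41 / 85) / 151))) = -22926.91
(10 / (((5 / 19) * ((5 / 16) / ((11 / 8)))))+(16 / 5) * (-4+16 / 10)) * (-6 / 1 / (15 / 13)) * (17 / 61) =-1762696 / 7625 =-231.17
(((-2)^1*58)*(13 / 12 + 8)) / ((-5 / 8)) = 25288 / 15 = 1685.87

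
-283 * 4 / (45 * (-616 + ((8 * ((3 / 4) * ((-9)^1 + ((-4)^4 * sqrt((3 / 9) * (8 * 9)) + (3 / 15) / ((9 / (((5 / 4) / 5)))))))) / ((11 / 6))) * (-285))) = 1064733164 / 7450393813170795 + 1453596672 * sqrt(6) / 165564306959351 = 0.00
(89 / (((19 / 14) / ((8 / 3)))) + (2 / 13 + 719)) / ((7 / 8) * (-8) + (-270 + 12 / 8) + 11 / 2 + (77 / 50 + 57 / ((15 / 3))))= -33123850 / 9524073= -3.48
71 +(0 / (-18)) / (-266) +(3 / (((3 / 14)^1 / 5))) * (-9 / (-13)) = 1553 / 13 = 119.46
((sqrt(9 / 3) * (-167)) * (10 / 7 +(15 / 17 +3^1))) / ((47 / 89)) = -9393416 * sqrt(3) / 5593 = -2908.97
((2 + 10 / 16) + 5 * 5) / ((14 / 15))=3315 / 112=29.60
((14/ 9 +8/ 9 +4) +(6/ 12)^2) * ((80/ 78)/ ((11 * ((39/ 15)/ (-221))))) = -204850/ 3861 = -53.06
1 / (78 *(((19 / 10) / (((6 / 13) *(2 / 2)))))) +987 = 3169267 / 3211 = 987.00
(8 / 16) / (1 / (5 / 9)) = 5 / 18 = 0.28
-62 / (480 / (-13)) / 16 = 403 / 3840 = 0.10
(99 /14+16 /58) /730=0.01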